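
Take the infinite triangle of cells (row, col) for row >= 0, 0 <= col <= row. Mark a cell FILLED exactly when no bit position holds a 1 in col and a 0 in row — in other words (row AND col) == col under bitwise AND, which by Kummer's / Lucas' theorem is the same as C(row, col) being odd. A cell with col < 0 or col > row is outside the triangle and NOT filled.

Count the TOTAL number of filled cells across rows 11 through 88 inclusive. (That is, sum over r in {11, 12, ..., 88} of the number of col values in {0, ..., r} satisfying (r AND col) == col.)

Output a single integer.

Answer: 970

Derivation:
r11=1011 pc3: +8 =8
r12=1100 pc2: +4 =12
r13=1101 pc3: +8 =20
r14=1110 pc3: +8 =28
r15=1111 pc4: +16 =44
r16=10000 pc1: +2 =46
r17=10001 pc2: +4 =50
r18=10010 pc2: +4 =54
r19=10011 pc3: +8 =62
r20=10100 pc2: +4 =66
r21=10101 pc3: +8 =74
r22=10110 pc3: +8 =82
r23=10111 pc4: +16 =98
r24=11000 pc2: +4 =102
r25=11001 pc3: +8 =110
r26=11010 pc3: +8 =118
r27=11011 pc4: +16 =134
r28=11100 pc3: +8 =142
r29=11101 pc4: +16 =158
r30=11110 pc4: +16 =174
r31=11111 pc5: +32 =206
r32=100000 pc1: +2 =208
r33=100001 pc2: +4 =212
r34=100010 pc2: +4 =216
r35=100011 pc3: +8 =224
r36=100100 pc2: +4 =228
r37=100101 pc3: +8 =236
r38=100110 pc3: +8 =244
r39=100111 pc4: +16 =260
r40=101000 pc2: +4 =264
r41=101001 pc3: +8 =272
r42=101010 pc3: +8 =280
r43=101011 pc4: +16 =296
r44=101100 pc3: +8 =304
r45=101101 pc4: +16 =320
r46=101110 pc4: +16 =336
r47=101111 pc5: +32 =368
r48=110000 pc2: +4 =372
r49=110001 pc3: +8 =380
r50=110010 pc3: +8 =388
r51=110011 pc4: +16 =404
r52=110100 pc3: +8 =412
r53=110101 pc4: +16 =428
r54=110110 pc4: +16 =444
r55=110111 pc5: +32 =476
r56=111000 pc3: +8 =484
r57=111001 pc4: +16 =500
r58=111010 pc4: +16 =516
r59=111011 pc5: +32 =548
r60=111100 pc4: +16 =564
r61=111101 pc5: +32 =596
r62=111110 pc5: +32 =628
r63=111111 pc6: +64 =692
r64=1000000 pc1: +2 =694
r65=1000001 pc2: +4 =698
r66=1000010 pc2: +4 =702
r67=1000011 pc3: +8 =710
r68=1000100 pc2: +4 =714
r69=1000101 pc3: +8 =722
r70=1000110 pc3: +8 =730
r71=1000111 pc4: +16 =746
r72=1001000 pc2: +4 =750
r73=1001001 pc3: +8 =758
r74=1001010 pc3: +8 =766
r75=1001011 pc4: +16 =782
r76=1001100 pc3: +8 =790
r77=1001101 pc4: +16 =806
r78=1001110 pc4: +16 =822
r79=1001111 pc5: +32 =854
r80=1010000 pc2: +4 =858
r81=1010001 pc3: +8 =866
r82=1010010 pc3: +8 =874
r83=1010011 pc4: +16 =890
r84=1010100 pc3: +8 =898
r85=1010101 pc4: +16 =914
r86=1010110 pc4: +16 =930
r87=1010111 pc5: +32 =962
r88=1011000 pc3: +8 =970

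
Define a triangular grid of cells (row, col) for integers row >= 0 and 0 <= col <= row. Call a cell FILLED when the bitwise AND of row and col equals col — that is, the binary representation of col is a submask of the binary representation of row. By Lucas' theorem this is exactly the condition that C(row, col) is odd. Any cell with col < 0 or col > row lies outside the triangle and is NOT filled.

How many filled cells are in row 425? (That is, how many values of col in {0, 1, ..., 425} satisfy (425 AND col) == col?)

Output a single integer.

425 in binary = 110101001
popcount(425) = number of 1-bits in 110101001 = 5
A col c satisfies (425 AND c) == c iff every set bit of c is also set in 425; each of the 5 set bits of 425 can independently be on or off in c.
count = 2^5 = 32

Answer: 32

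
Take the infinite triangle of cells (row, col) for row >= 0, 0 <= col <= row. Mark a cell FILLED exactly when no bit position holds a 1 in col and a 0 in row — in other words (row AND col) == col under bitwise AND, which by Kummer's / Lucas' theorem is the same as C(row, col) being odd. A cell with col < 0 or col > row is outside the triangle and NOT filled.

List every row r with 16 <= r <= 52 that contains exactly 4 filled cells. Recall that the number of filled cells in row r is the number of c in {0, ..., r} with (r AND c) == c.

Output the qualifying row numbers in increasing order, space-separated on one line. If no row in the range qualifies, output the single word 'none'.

Answer: 17 18 20 24 33 34 36 40 48

Derivation:
Row r has 2^popcount(r) filled cells, so we need popcount(r) = log2(4) = 2.
Scan r = 16..52 and keep those with exactly 2 one-bits:
r=16=10000 popcount=1 -> skip
r=17=10001 popcount=2 -> KEEP
r=18=10010 popcount=2 -> KEEP
r=19=10011 popcount=3 -> skip
r=20=10100 popcount=2 -> KEEP
r=21=10101 popcount=3 -> skip
r=22=10110 popcount=3 -> skip
r=23=10111 popcount=4 -> skip
r=24=11000 popcount=2 -> KEEP
r=25=11001 popcount=3 -> skip
r=26=11010 popcount=3 -> skip
r=27=11011 popcount=4 -> skip
r=28=11100 popcount=3 -> skip
r=29=11101 popcount=4 -> skip
r=30=11110 popcount=4 -> skip
r=31=11111 popcount=5 -> skip
r=32=100000 popcount=1 -> skip
r=33=100001 popcount=2 -> KEEP
r=34=100010 popcount=2 -> KEEP
r=35=100011 popcount=3 -> skip
r=36=100100 popcount=2 -> KEEP
r=37=100101 popcount=3 -> skip
r=38=100110 popcount=3 -> skip
r=39=100111 popcount=4 -> skip
r=40=101000 popcount=2 -> KEEP
r=41=101001 popcount=3 -> skip
r=42=101010 popcount=3 -> skip
r=43=101011 popcount=4 -> skip
r=44=101100 popcount=3 -> skip
r=45=101101 popcount=4 -> skip
r=46=101110 popcount=4 -> skip
r=47=101111 popcount=5 -> skip
r=48=110000 popcount=2 -> KEEP
r=49=110001 popcount=3 -> skip
r=50=110010 popcount=3 -> skip
r=51=110011 popcount=4 -> skip
r=52=110100 popcount=3 -> skip
Kept rows: 17 18 20 24 33 34 36 40 48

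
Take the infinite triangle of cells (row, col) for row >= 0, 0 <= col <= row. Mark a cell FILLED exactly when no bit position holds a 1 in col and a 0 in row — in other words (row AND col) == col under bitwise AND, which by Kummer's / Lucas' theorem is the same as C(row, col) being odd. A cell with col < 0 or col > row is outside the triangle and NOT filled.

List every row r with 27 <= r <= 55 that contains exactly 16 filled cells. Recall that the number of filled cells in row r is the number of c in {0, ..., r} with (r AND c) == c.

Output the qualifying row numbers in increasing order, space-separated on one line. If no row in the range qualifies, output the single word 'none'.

Row r has 2^popcount(r) filled cells, so we need popcount(r) = log2(16) = 4.
Scan r = 27..55 and keep those with exactly 4 one-bits:
r=27=11011 popcount=4 -> KEEP
r=28=11100 popcount=3 -> skip
r=29=11101 popcount=4 -> KEEP
r=30=11110 popcount=4 -> KEEP
r=31=11111 popcount=5 -> skip
r=32=100000 popcount=1 -> skip
r=33=100001 popcount=2 -> skip
r=34=100010 popcount=2 -> skip
r=35=100011 popcount=3 -> skip
r=36=100100 popcount=2 -> skip
r=37=100101 popcount=3 -> skip
r=38=100110 popcount=3 -> skip
r=39=100111 popcount=4 -> KEEP
r=40=101000 popcount=2 -> skip
r=41=101001 popcount=3 -> skip
r=42=101010 popcount=3 -> skip
r=43=101011 popcount=4 -> KEEP
r=44=101100 popcount=3 -> skip
r=45=101101 popcount=4 -> KEEP
r=46=101110 popcount=4 -> KEEP
r=47=101111 popcount=5 -> skip
r=48=110000 popcount=2 -> skip
r=49=110001 popcount=3 -> skip
r=50=110010 popcount=3 -> skip
r=51=110011 popcount=4 -> KEEP
r=52=110100 popcount=3 -> skip
r=53=110101 popcount=4 -> KEEP
r=54=110110 popcount=4 -> KEEP
r=55=110111 popcount=5 -> skip
Kept rows: 27 29 30 39 43 45 46 51 53 54

Answer: 27 29 30 39 43 45 46 51 53 54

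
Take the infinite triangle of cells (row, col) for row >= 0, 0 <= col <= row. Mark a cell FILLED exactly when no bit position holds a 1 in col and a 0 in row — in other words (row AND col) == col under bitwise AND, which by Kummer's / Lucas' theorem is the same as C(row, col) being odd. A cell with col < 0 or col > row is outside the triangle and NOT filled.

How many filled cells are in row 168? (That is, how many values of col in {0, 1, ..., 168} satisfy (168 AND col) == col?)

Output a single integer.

Answer: 8

Derivation:
168 in binary = 10101000
popcount(168) = number of 1-bits in 10101000 = 3
A col c satisfies (168 AND c) == c iff every set bit of c is also set in 168; each of the 3 set bits of 168 can independently be on or off in c.
count = 2^3 = 8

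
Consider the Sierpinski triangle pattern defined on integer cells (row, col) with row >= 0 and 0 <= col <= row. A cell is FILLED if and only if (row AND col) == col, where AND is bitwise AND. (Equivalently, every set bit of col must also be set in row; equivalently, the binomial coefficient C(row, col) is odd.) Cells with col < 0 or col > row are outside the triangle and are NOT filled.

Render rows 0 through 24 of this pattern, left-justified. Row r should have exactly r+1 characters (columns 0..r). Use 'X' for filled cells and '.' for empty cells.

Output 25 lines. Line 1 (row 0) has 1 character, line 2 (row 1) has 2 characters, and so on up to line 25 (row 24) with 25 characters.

Answer: X
XX
X.X
XXXX
X...X
XX..XX
X.X.X.X
XXXXXXXX
X.......X
XX......XX
X.X.....X.X
XXXX....XXXX
X...X...X...X
XX..XX..XX..XX
X.X.X.X.X.X.X.X
XXXXXXXXXXXXXXXX
X...............X
XX..............XX
X.X.............X.X
XXXX............XXXX
X...X...........X...X
XX..XX..........XX..XX
X.X.X.X.........X.X.X.X
XXXXXXXX........XXXXXXXX
X.......X.......X.......X

Derivation:
r0=0: X
r1=1: XX
r2=10: X.X
r3=11: XXXX
r4=100: X...X
r5=101: XX..XX
r6=110: X.X.X.X
r7=111: XXXXXXXX
r8=1000: X.......X
r9=1001: XX......XX
r10=1010: X.X.....X.X
r11=1011: XXXX....XXXX
r12=1100: X...X...X...X
r13=1101: XX..XX..XX..XX
r14=1110: X.X.X.X.X.X.X.X
r15=1111: XXXXXXXXXXXXXXXX
r16=10000: X...............X
r17=10001: XX..............XX
r18=10010: X.X.............X.X
r19=10011: XXXX............XXXX
r20=10100: X...X...........X...X
r21=10101: XX..XX..........XX..XX
r22=10110: X.X.X.X.........X.X.X.X
r23=10111: XXXXXXXX........XXXXXXXX
r24=11000: X.......X.......X.......X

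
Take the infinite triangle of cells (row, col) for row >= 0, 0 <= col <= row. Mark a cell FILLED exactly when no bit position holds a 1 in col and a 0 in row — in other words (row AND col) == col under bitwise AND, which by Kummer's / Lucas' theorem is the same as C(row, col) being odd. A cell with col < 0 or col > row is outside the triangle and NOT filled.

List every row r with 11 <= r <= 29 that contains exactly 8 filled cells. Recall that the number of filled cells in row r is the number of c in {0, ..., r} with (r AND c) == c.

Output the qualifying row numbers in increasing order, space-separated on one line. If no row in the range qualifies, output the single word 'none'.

Row r has 2^popcount(r) filled cells, so we need popcount(r) = log2(8) = 3.
Scan r = 11..29 and keep those with exactly 3 one-bits:
r=11=1011 popcount=3 -> KEEP
r=12=1100 popcount=2 -> skip
r=13=1101 popcount=3 -> KEEP
r=14=1110 popcount=3 -> KEEP
r=15=1111 popcount=4 -> skip
r=16=10000 popcount=1 -> skip
r=17=10001 popcount=2 -> skip
r=18=10010 popcount=2 -> skip
r=19=10011 popcount=3 -> KEEP
r=20=10100 popcount=2 -> skip
r=21=10101 popcount=3 -> KEEP
r=22=10110 popcount=3 -> KEEP
r=23=10111 popcount=4 -> skip
r=24=11000 popcount=2 -> skip
r=25=11001 popcount=3 -> KEEP
r=26=11010 popcount=3 -> KEEP
r=27=11011 popcount=4 -> skip
r=28=11100 popcount=3 -> KEEP
r=29=11101 popcount=4 -> skip
Kept rows: 11 13 14 19 21 22 25 26 28

Answer: 11 13 14 19 21 22 25 26 28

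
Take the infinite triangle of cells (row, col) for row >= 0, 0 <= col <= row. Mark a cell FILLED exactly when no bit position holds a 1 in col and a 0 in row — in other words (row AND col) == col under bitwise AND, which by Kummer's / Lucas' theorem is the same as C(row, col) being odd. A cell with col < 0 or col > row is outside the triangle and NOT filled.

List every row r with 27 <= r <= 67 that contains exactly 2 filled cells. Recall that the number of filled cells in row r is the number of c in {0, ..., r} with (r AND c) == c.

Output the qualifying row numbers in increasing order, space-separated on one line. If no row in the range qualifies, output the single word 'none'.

Row r has 2^popcount(r) filled cells, so we need popcount(r) = log2(2) = 1.
Scan r = 27..67 and keep those with exactly 1 one-bits:
r=27=11011 popcount=4 -> skip
r=28=11100 popcount=3 -> skip
r=29=11101 popcount=4 -> skip
r=30=11110 popcount=4 -> skip
r=31=11111 popcount=5 -> skip
r=32=100000 popcount=1 -> KEEP
r=33=100001 popcount=2 -> skip
r=34=100010 popcount=2 -> skip
r=35=100011 popcount=3 -> skip
r=36=100100 popcount=2 -> skip
r=37=100101 popcount=3 -> skip
r=38=100110 popcount=3 -> skip
r=39=100111 popcount=4 -> skip
r=40=101000 popcount=2 -> skip
r=41=101001 popcount=3 -> skip
r=42=101010 popcount=3 -> skip
r=43=101011 popcount=4 -> skip
r=44=101100 popcount=3 -> skip
r=45=101101 popcount=4 -> skip
r=46=101110 popcount=4 -> skip
r=47=101111 popcount=5 -> skip
r=48=110000 popcount=2 -> skip
r=49=110001 popcount=3 -> skip
r=50=110010 popcount=3 -> skip
r=51=110011 popcount=4 -> skip
r=52=110100 popcount=3 -> skip
r=53=110101 popcount=4 -> skip
r=54=110110 popcount=4 -> skip
r=55=110111 popcount=5 -> skip
r=56=111000 popcount=3 -> skip
r=57=111001 popcount=4 -> skip
r=58=111010 popcount=4 -> skip
r=59=111011 popcount=5 -> skip
r=60=111100 popcount=4 -> skip
r=61=111101 popcount=5 -> skip
r=62=111110 popcount=5 -> skip
r=63=111111 popcount=6 -> skip
r=64=1000000 popcount=1 -> KEEP
r=65=1000001 popcount=2 -> skip
r=66=1000010 popcount=2 -> skip
r=67=1000011 popcount=3 -> skip
Kept rows: 32 64

Answer: 32 64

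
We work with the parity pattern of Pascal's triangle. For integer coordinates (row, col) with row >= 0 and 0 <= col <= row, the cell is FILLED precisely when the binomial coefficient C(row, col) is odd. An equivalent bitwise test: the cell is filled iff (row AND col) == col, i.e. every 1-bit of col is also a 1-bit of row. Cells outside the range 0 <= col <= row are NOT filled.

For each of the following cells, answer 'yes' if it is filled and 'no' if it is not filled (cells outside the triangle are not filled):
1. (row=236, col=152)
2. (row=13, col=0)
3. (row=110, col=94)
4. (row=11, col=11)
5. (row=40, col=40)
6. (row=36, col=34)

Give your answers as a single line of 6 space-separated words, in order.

(236,152): row=0b11101100, col=0b10011000, row AND col = 0b10001000 = 136; 136 != 152 -> empty
(13,0): row=0b1101, col=0b0, row AND col = 0b0 = 0; 0 == 0 -> filled
(110,94): row=0b1101110, col=0b1011110, row AND col = 0b1001110 = 78; 78 != 94 -> empty
(11,11): row=0b1011, col=0b1011, row AND col = 0b1011 = 11; 11 == 11 -> filled
(40,40): row=0b101000, col=0b101000, row AND col = 0b101000 = 40; 40 == 40 -> filled
(36,34): row=0b100100, col=0b100010, row AND col = 0b100000 = 32; 32 != 34 -> empty

Answer: no yes no yes yes no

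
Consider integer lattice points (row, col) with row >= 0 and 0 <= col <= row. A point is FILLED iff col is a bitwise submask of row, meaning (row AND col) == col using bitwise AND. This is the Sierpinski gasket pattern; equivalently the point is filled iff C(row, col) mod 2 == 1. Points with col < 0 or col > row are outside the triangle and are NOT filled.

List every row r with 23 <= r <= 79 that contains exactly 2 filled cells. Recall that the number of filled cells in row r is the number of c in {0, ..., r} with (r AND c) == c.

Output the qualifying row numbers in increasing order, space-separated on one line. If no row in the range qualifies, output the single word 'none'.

Answer: 32 64

Derivation:
Row r has 2^popcount(r) filled cells, so we need popcount(r) = log2(2) = 1.
Scan r = 23..79 and keep those with exactly 1 one-bits:
r=23=10111 popcount=4 -> skip
r=24=11000 popcount=2 -> skip
r=25=11001 popcount=3 -> skip
r=26=11010 popcount=3 -> skip
r=27=11011 popcount=4 -> skip
r=28=11100 popcount=3 -> skip
r=29=11101 popcount=4 -> skip
r=30=11110 popcount=4 -> skip
r=31=11111 popcount=5 -> skip
r=32=100000 popcount=1 -> KEEP
r=33=100001 popcount=2 -> skip
r=34=100010 popcount=2 -> skip
r=35=100011 popcount=3 -> skip
r=36=100100 popcount=2 -> skip
r=37=100101 popcount=3 -> skip
r=38=100110 popcount=3 -> skip
r=39=100111 popcount=4 -> skip
r=40=101000 popcount=2 -> skip
r=41=101001 popcount=3 -> skip
r=42=101010 popcount=3 -> skip
r=43=101011 popcount=4 -> skip
r=44=101100 popcount=3 -> skip
r=45=101101 popcount=4 -> skip
r=46=101110 popcount=4 -> skip
r=47=101111 popcount=5 -> skip
r=48=110000 popcount=2 -> skip
r=49=110001 popcount=3 -> skip
r=50=110010 popcount=3 -> skip
r=51=110011 popcount=4 -> skip
r=52=110100 popcount=3 -> skip
r=53=110101 popcount=4 -> skip
r=54=110110 popcount=4 -> skip
r=55=110111 popcount=5 -> skip
r=56=111000 popcount=3 -> skip
r=57=111001 popcount=4 -> skip
r=58=111010 popcount=4 -> skip
r=59=111011 popcount=5 -> skip
r=60=111100 popcount=4 -> skip
r=61=111101 popcount=5 -> skip
r=62=111110 popcount=5 -> skip
r=63=111111 popcount=6 -> skip
r=64=1000000 popcount=1 -> KEEP
r=65=1000001 popcount=2 -> skip
r=66=1000010 popcount=2 -> skip
r=67=1000011 popcount=3 -> skip
r=68=1000100 popcount=2 -> skip
r=69=1000101 popcount=3 -> skip
r=70=1000110 popcount=3 -> skip
r=71=1000111 popcount=4 -> skip
r=72=1001000 popcount=2 -> skip
r=73=1001001 popcount=3 -> skip
r=74=1001010 popcount=3 -> skip
r=75=1001011 popcount=4 -> skip
r=76=1001100 popcount=3 -> skip
r=77=1001101 popcount=4 -> skip
r=78=1001110 popcount=4 -> skip
r=79=1001111 popcount=5 -> skip
Kept rows: 32 64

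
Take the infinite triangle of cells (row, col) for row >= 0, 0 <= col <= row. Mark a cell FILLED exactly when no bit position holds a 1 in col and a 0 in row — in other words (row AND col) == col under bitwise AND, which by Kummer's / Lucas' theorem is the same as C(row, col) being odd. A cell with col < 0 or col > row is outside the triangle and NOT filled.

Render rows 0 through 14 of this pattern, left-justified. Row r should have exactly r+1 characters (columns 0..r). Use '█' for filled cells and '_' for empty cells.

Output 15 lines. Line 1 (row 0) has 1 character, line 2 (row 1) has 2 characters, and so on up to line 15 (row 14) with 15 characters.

r0=0: █
r1=1: ██
r2=10: █_█
r3=11: ████
r4=100: █___█
r5=101: ██__██
r6=110: █_█_█_█
r7=111: ████████
r8=1000: █_______█
r9=1001: ██______██
r10=1010: █_█_____█_█
r11=1011: ████____████
r12=1100: █___█___█___█
r13=1101: ██__██__██__██
r14=1110: █_█_█_█_█_█_█_█

Answer: █
██
█_█
████
█___█
██__██
█_█_█_█
████████
█_______█
██______██
█_█_____█_█
████____████
█___█___█___█
██__██__██__██
█_█_█_█_█_█_█_█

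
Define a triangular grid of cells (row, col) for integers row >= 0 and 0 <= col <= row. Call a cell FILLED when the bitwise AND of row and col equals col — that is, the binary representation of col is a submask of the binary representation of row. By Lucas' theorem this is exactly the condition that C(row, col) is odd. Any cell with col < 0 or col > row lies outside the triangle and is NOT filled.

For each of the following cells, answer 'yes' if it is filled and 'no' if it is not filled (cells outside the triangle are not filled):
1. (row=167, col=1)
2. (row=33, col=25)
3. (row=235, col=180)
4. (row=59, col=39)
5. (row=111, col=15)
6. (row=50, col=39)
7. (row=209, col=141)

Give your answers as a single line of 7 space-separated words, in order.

(167,1): row=0b10100111, col=0b1, row AND col = 0b1 = 1; 1 == 1 -> filled
(33,25): row=0b100001, col=0b11001, row AND col = 0b1 = 1; 1 != 25 -> empty
(235,180): row=0b11101011, col=0b10110100, row AND col = 0b10100000 = 160; 160 != 180 -> empty
(59,39): row=0b111011, col=0b100111, row AND col = 0b100011 = 35; 35 != 39 -> empty
(111,15): row=0b1101111, col=0b1111, row AND col = 0b1111 = 15; 15 == 15 -> filled
(50,39): row=0b110010, col=0b100111, row AND col = 0b100010 = 34; 34 != 39 -> empty
(209,141): row=0b11010001, col=0b10001101, row AND col = 0b10000001 = 129; 129 != 141 -> empty

Answer: yes no no no yes no no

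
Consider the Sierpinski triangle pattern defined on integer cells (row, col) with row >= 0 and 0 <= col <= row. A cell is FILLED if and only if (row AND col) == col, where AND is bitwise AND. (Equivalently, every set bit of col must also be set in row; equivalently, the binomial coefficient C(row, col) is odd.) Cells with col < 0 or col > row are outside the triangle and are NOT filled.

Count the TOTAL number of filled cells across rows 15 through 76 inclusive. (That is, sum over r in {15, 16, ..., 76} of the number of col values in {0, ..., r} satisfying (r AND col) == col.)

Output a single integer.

r15=1111 pc4: +16 =16
r16=10000 pc1: +2 =18
r17=10001 pc2: +4 =22
r18=10010 pc2: +4 =26
r19=10011 pc3: +8 =34
r20=10100 pc2: +4 =38
r21=10101 pc3: +8 =46
r22=10110 pc3: +8 =54
r23=10111 pc4: +16 =70
r24=11000 pc2: +4 =74
r25=11001 pc3: +8 =82
r26=11010 pc3: +8 =90
r27=11011 pc4: +16 =106
r28=11100 pc3: +8 =114
r29=11101 pc4: +16 =130
r30=11110 pc4: +16 =146
r31=11111 pc5: +32 =178
r32=100000 pc1: +2 =180
r33=100001 pc2: +4 =184
r34=100010 pc2: +4 =188
r35=100011 pc3: +8 =196
r36=100100 pc2: +4 =200
r37=100101 pc3: +8 =208
r38=100110 pc3: +8 =216
r39=100111 pc4: +16 =232
r40=101000 pc2: +4 =236
r41=101001 pc3: +8 =244
r42=101010 pc3: +8 =252
r43=101011 pc4: +16 =268
r44=101100 pc3: +8 =276
r45=101101 pc4: +16 =292
r46=101110 pc4: +16 =308
r47=101111 pc5: +32 =340
r48=110000 pc2: +4 =344
r49=110001 pc3: +8 =352
r50=110010 pc3: +8 =360
r51=110011 pc4: +16 =376
r52=110100 pc3: +8 =384
r53=110101 pc4: +16 =400
r54=110110 pc4: +16 =416
r55=110111 pc5: +32 =448
r56=111000 pc3: +8 =456
r57=111001 pc4: +16 =472
r58=111010 pc4: +16 =488
r59=111011 pc5: +32 =520
r60=111100 pc4: +16 =536
r61=111101 pc5: +32 =568
r62=111110 pc5: +32 =600
r63=111111 pc6: +64 =664
r64=1000000 pc1: +2 =666
r65=1000001 pc2: +4 =670
r66=1000010 pc2: +4 =674
r67=1000011 pc3: +8 =682
r68=1000100 pc2: +4 =686
r69=1000101 pc3: +8 =694
r70=1000110 pc3: +8 =702
r71=1000111 pc4: +16 =718
r72=1001000 pc2: +4 =722
r73=1001001 pc3: +8 =730
r74=1001010 pc3: +8 =738
r75=1001011 pc4: +16 =754
r76=1001100 pc3: +8 =762

Answer: 762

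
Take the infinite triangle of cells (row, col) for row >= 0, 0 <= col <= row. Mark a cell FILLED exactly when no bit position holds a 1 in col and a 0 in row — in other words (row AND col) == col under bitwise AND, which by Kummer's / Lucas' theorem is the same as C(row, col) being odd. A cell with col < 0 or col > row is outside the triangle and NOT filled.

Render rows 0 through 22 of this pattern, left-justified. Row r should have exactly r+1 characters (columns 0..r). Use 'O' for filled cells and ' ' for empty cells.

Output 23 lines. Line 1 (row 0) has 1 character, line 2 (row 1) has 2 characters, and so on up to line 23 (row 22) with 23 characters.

r0=0: O
r1=1: OO
r2=10: O O
r3=11: OOOO
r4=100: O   O
r5=101: OO  OO
r6=110: O O O O
r7=111: OOOOOOOO
r8=1000: O       O
r9=1001: OO      OO
r10=1010: O O     O O
r11=1011: OOOO    OOOO
r12=1100: O   O   O   O
r13=1101: OO  OO  OO  OO
r14=1110: O O O O O O O O
r15=1111: OOOOOOOOOOOOOOOO
r16=10000: O               O
r17=10001: OO              OO
r18=10010: O O             O O
r19=10011: OOOO            OOOO
r20=10100: O   O           O   O
r21=10101: OO  OO          OO  OO
r22=10110: O O O O         O O O O

Answer: O
OO
O O
OOOO
O   O
OO  OO
O O O O
OOOOOOOO
O       O
OO      OO
O O     O O
OOOO    OOOO
O   O   O   O
OO  OO  OO  OO
O O O O O O O O
OOOOOOOOOOOOOOOO
O               O
OO              OO
O O             O O
OOOO            OOOO
O   O           O   O
OO  OO          OO  OO
O O O O         O O O O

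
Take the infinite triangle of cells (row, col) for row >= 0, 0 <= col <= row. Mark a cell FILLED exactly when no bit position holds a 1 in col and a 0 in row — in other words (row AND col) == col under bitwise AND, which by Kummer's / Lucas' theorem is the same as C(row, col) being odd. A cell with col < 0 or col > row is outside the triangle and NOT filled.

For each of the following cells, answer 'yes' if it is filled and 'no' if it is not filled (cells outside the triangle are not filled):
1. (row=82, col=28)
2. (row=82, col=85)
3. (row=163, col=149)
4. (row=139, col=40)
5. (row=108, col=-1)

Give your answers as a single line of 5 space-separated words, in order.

Answer: no no no no no

Derivation:
(82,28): row=0b1010010, col=0b11100, row AND col = 0b10000 = 16; 16 != 28 -> empty
(82,85): col outside [0, 82] -> not filled
(163,149): row=0b10100011, col=0b10010101, row AND col = 0b10000001 = 129; 129 != 149 -> empty
(139,40): row=0b10001011, col=0b101000, row AND col = 0b1000 = 8; 8 != 40 -> empty
(108,-1): col outside [0, 108] -> not filled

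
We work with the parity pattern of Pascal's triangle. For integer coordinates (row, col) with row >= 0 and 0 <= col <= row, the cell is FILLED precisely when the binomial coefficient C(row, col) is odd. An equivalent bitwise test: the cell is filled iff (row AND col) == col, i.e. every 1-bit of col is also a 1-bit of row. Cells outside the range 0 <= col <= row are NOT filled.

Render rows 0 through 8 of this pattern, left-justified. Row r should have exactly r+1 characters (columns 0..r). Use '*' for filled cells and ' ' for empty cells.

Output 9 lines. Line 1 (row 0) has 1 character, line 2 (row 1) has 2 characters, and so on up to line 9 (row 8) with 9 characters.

Answer: *
**
* *
****
*   *
**  **
* * * *
********
*       *

Derivation:
r0=0: *
r1=1: **
r2=10: * *
r3=11: ****
r4=100: *   *
r5=101: **  **
r6=110: * * * *
r7=111: ********
r8=1000: *       *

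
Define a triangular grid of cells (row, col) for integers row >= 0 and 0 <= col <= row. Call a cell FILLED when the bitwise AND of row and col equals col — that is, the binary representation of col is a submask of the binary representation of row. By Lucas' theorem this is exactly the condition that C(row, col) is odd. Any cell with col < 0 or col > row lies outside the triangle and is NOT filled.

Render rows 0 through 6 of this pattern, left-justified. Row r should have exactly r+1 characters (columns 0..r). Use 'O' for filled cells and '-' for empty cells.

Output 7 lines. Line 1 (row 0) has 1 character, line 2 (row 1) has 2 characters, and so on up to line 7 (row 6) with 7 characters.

r0=0: O
r1=1: OO
r2=10: O-O
r3=11: OOOO
r4=100: O---O
r5=101: OO--OO
r6=110: O-O-O-O

Answer: O
OO
O-O
OOOO
O---O
OO--OO
O-O-O-O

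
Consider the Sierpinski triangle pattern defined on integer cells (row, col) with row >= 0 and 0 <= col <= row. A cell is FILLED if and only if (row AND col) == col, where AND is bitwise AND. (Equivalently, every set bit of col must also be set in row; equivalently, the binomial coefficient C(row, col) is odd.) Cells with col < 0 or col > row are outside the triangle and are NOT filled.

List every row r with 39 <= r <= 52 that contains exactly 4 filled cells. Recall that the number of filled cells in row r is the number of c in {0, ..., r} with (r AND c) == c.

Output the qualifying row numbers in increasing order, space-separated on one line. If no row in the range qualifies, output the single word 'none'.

Row r has 2^popcount(r) filled cells, so we need popcount(r) = log2(4) = 2.
Scan r = 39..52 and keep those with exactly 2 one-bits:
r=39=100111 popcount=4 -> skip
r=40=101000 popcount=2 -> KEEP
r=41=101001 popcount=3 -> skip
r=42=101010 popcount=3 -> skip
r=43=101011 popcount=4 -> skip
r=44=101100 popcount=3 -> skip
r=45=101101 popcount=4 -> skip
r=46=101110 popcount=4 -> skip
r=47=101111 popcount=5 -> skip
r=48=110000 popcount=2 -> KEEP
r=49=110001 popcount=3 -> skip
r=50=110010 popcount=3 -> skip
r=51=110011 popcount=4 -> skip
r=52=110100 popcount=3 -> skip
Kept rows: 40 48

Answer: 40 48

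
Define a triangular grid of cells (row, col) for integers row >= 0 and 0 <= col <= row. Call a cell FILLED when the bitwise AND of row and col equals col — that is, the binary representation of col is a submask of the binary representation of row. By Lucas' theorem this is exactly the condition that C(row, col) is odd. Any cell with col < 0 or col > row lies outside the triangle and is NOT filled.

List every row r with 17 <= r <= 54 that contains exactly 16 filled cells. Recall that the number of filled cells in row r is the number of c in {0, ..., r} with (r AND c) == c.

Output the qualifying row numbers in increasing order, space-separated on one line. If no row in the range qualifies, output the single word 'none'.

Row r has 2^popcount(r) filled cells, so we need popcount(r) = log2(16) = 4.
Scan r = 17..54 and keep those with exactly 4 one-bits:
r=17=10001 popcount=2 -> skip
r=18=10010 popcount=2 -> skip
r=19=10011 popcount=3 -> skip
r=20=10100 popcount=2 -> skip
r=21=10101 popcount=3 -> skip
r=22=10110 popcount=3 -> skip
r=23=10111 popcount=4 -> KEEP
r=24=11000 popcount=2 -> skip
r=25=11001 popcount=3 -> skip
r=26=11010 popcount=3 -> skip
r=27=11011 popcount=4 -> KEEP
r=28=11100 popcount=3 -> skip
r=29=11101 popcount=4 -> KEEP
r=30=11110 popcount=4 -> KEEP
r=31=11111 popcount=5 -> skip
r=32=100000 popcount=1 -> skip
r=33=100001 popcount=2 -> skip
r=34=100010 popcount=2 -> skip
r=35=100011 popcount=3 -> skip
r=36=100100 popcount=2 -> skip
r=37=100101 popcount=3 -> skip
r=38=100110 popcount=3 -> skip
r=39=100111 popcount=4 -> KEEP
r=40=101000 popcount=2 -> skip
r=41=101001 popcount=3 -> skip
r=42=101010 popcount=3 -> skip
r=43=101011 popcount=4 -> KEEP
r=44=101100 popcount=3 -> skip
r=45=101101 popcount=4 -> KEEP
r=46=101110 popcount=4 -> KEEP
r=47=101111 popcount=5 -> skip
r=48=110000 popcount=2 -> skip
r=49=110001 popcount=3 -> skip
r=50=110010 popcount=3 -> skip
r=51=110011 popcount=4 -> KEEP
r=52=110100 popcount=3 -> skip
r=53=110101 popcount=4 -> KEEP
r=54=110110 popcount=4 -> KEEP
Kept rows: 23 27 29 30 39 43 45 46 51 53 54

Answer: 23 27 29 30 39 43 45 46 51 53 54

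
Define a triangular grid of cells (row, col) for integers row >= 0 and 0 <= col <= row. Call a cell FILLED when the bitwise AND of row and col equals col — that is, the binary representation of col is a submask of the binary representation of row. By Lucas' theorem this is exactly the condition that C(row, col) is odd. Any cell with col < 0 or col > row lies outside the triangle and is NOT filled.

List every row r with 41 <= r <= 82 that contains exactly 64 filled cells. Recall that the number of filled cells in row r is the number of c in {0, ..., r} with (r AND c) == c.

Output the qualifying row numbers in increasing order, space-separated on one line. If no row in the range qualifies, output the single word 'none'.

Answer: 63

Derivation:
Row r has 2^popcount(r) filled cells, so we need popcount(r) = log2(64) = 6.
Scan r = 41..82 and keep those with exactly 6 one-bits:
r=41=101001 popcount=3 -> skip
r=42=101010 popcount=3 -> skip
r=43=101011 popcount=4 -> skip
r=44=101100 popcount=3 -> skip
r=45=101101 popcount=4 -> skip
r=46=101110 popcount=4 -> skip
r=47=101111 popcount=5 -> skip
r=48=110000 popcount=2 -> skip
r=49=110001 popcount=3 -> skip
r=50=110010 popcount=3 -> skip
r=51=110011 popcount=4 -> skip
r=52=110100 popcount=3 -> skip
r=53=110101 popcount=4 -> skip
r=54=110110 popcount=4 -> skip
r=55=110111 popcount=5 -> skip
r=56=111000 popcount=3 -> skip
r=57=111001 popcount=4 -> skip
r=58=111010 popcount=4 -> skip
r=59=111011 popcount=5 -> skip
r=60=111100 popcount=4 -> skip
r=61=111101 popcount=5 -> skip
r=62=111110 popcount=5 -> skip
r=63=111111 popcount=6 -> KEEP
r=64=1000000 popcount=1 -> skip
r=65=1000001 popcount=2 -> skip
r=66=1000010 popcount=2 -> skip
r=67=1000011 popcount=3 -> skip
r=68=1000100 popcount=2 -> skip
r=69=1000101 popcount=3 -> skip
r=70=1000110 popcount=3 -> skip
r=71=1000111 popcount=4 -> skip
r=72=1001000 popcount=2 -> skip
r=73=1001001 popcount=3 -> skip
r=74=1001010 popcount=3 -> skip
r=75=1001011 popcount=4 -> skip
r=76=1001100 popcount=3 -> skip
r=77=1001101 popcount=4 -> skip
r=78=1001110 popcount=4 -> skip
r=79=1001111 popcount=5 -> skip
r=80=1010000 popcount=2 -> skip
r=81=1010001 popcount=3 -> skip
r=82=1010010 popcount=3 -> skip
Kept rows: 63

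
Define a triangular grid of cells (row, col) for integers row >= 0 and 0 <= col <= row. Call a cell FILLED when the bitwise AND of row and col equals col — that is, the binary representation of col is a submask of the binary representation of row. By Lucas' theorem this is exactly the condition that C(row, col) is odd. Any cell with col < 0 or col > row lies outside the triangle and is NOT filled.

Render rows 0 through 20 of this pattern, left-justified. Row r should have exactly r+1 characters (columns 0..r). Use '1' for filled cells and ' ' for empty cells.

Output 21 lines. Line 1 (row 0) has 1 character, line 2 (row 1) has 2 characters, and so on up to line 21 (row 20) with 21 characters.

r0=0: 1
r1=1: 11
r2=10: 1 1
r3=11: 1111
r4=100: 1   1
r5=101: 11  11
r6=110: 1 1 1 1
r7=111: 11111111
r8=1000: 1       1
r9=1001: 11      11
r10=1010: 1 1     1 1
r11=1011: 1111    1111
r12=1100: 1   1   1   1
r13=1101: 11  11  11  11
r14=1110: 1 1 1 1 1 1 1 1
r15=1111: 1111111111111111
r16=10000: 1               1
r17=10001: 11              11
r18=10010: 1 1             1 1
r19=10011: 1111            1111
r20=10100: 1   1           1   1

Answer: 1
11
1 1
1111
1   1
11  11
1 1 1 1
11111111
1       1
11      11
1 1     1 1
1111    1111
1   1   1   1
11  11  11  11
1 1 1 1 1 1 1 1
1111111111111111
1               1
11              11
1 1             1 1
1111            1111
1   1           1   1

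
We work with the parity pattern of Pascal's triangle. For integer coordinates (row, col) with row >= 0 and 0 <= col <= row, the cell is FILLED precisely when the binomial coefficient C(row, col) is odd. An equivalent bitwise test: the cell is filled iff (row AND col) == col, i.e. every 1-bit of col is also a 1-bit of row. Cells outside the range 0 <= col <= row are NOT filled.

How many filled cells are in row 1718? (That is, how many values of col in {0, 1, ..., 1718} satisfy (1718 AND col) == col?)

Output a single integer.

1718 in binary = 11010110110
popcount(1718) = number of 1-bits in 11010110110 = 7
A col c satisfies (1718 AND c) == c iff every set bit of c is also set in 1718; each of the 7 set bits of 1718 can independently be on or off in c.
count = 2^7 = 128

Answer: 128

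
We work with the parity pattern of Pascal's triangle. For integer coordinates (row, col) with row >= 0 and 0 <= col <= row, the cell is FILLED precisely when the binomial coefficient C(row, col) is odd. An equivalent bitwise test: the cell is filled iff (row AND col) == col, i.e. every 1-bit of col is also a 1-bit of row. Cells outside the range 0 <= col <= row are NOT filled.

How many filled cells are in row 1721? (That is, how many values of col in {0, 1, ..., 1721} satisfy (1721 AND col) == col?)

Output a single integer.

1721 in binary = 11010111001
popcount(1721) = number of 1-bits in 11010111001 = 7
A col c satisfies (1721 AND c) == c iff every set bit of c is also set in 1721; each of the 7 set bits of 1721 can independently be on or off in c.
count = 2^7 = 128

Answer: 128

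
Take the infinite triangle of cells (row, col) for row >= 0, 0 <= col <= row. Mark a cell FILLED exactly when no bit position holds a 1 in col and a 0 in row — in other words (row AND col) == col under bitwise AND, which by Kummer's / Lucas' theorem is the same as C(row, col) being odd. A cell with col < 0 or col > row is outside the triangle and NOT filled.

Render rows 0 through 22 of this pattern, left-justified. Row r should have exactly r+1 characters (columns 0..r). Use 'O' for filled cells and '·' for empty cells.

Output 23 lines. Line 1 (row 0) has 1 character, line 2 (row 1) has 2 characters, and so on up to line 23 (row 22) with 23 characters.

Answer: O
OO
O·O
OOOO
O···O
OO··OO
O·O·O·O
OOOOOOOO
O·······O
OO······OO
O·O·····O·O
OOOO····OOOO
O···O···O···O
OO··OO··OO··OO
O·O·O·O·O·O·O·O
OOOOOOOOOOOOOOOO
O···············O
OO··············OO
O·O·············O·O
OOOO············OOOO
O···O···········O···O
OO··OO··········OO··OO
O·O·O·O·········O·O·O·O

Derivation:
r0=0: O
r1=1: OO
r2=10: O·O
r3=11: OOOO
r4=100: O···O
r5=101: OO··OO
r6=110: O·O·O·O
r7=111: OOOOOOOO
r8=1000: O·······O
r9=1001: OO······OO
r10=1010: O·O·····O·O
r11=1011: OOOO····OOOO
r12=1100: O···O···O···O
r13=1101: OO··OO··OO··OO
r14=1110: O·O·O·O·O·O·O·O
r15=1111: OOOOOOOOOOOOOOOO
r16=10000: O···············O
r17=10001: OO··············OO
r18=10010: O·O·············O·O
r19=10011: OOOO············OOOO
r20=10100: O···O···········O···O
r21=10101: OO··OO··········OO··OO
r22=10110: O·O·O·O·········O·O·O·O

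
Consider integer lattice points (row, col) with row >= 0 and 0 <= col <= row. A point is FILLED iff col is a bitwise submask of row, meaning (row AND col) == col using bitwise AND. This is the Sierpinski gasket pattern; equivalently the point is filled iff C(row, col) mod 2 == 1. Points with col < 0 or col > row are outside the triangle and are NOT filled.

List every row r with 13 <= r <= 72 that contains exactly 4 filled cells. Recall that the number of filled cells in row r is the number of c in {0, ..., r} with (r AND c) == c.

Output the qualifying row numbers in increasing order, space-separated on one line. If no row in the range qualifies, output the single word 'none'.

Answer: 17 18 20 24 33 34 36 40 48 65 66 68 72

Derivation:
Row r has 2^popcount(r) filled cells, so we need popcount(r) = log2(4) = 2.
Scan r = 13..72 and keep those with exactly 2 one-bits:
r=13=1101 popcount=3 -> skip
r=14=1110 popcount=3 -> skip
r=15=1111 popcount=4 -> skip
r=16=10000 popcount=1 -> skip
r=17=10001 popcount=2 -> KEEP
r=18=10010 popcount=2 -> KEEP
r=19=10011 popcount=3 -> skip
r=20=10100 popcount=2 -> KEEP
r=21=10101 popcount=3 -> skip
r=22=10110 popcount=3 -> skip
r=23=10111 popcount=4 -> skip
r=24=11000 popcount=2 -> KEEP
r=25=11001 popcount=3 -> skip
r=26=11010 popcount=3 -> skip
r=27=11011 popcount=4 -> skip
r=28=11100 popcount=3 -> skip
r=29=11101 popcount=4 -> skip
r=30=11110 popcount=4 -> skip
r=31=11111 popcount=5 -> skip
r=32=100000 popcount=1 -> skip
r=33=100001 popcount=2 -> KEEP
r=34=100010 popcount=2 -> KEEP
r=35=100011 popcount=3 -> skip
r=36=100100 popcount=2 -> KEEP
r=37=100101 popcount=3 -> skip
r=38=100110 popcount=3 -> skip
r=39=100111 popcount=4 -> skip
r=40=101000 popcount=2 -> KEEP
r=41=101001 popcount=3 -> skip
r=42=101010 popcount=3 -> skip
r=43=101011 popcount=4 -> skip
r=44=101100 popcount=3 -> skip
r=45=101101 popcount=4 -> skip
r=46=101110 popcount=4 -> skip
r=47=101111 popcount=5 -> skip
r=48=110000 popcount=2 -> KEEP
r=49=110001 popcount=3 -> skip
r=50=110010 popcount=3 -> skip
r=51=110011 popcount=4 -> skip
r=52=110100 popcount=3 -> skip
r=53=110101 popcount=4 -> skip
r=54=110110 popcount=4 -> skip
r=55=110111 popcount=5 -> skip
r=56=111000 popcount=3 -> skip
r=57=111001 popcount=4 -> skip
r=58=111010 popcount=4 -> skip
r=59=111011 popcount=5 -> skip
r=60=111100 popcount=4 -> skip
r=61=111101 popcount=5 -> skip
r=62=111110 popcount=5 -> skip
r=63=111111 popcount=6 -> skip
r=64=1000000 popcount=1 -> skip
r=65=1000001 popcount=2 -> KEEP
r=66=1000010 popcount=2 -> KEEP
r=67=1000011 popcount=3 -> skip
r=68=1000100 popcount=2 -> KEEP
r=69=1000101 popcount=3 -> skip
r=70=1000110 popcount=3 -> skip
r=71=1000111 popcount=4 -> skip
r=72=1001000 popcount=2 -> KEEP
Kept rows: 17 18 20 24 33 34 36 40 48 65 66 68 72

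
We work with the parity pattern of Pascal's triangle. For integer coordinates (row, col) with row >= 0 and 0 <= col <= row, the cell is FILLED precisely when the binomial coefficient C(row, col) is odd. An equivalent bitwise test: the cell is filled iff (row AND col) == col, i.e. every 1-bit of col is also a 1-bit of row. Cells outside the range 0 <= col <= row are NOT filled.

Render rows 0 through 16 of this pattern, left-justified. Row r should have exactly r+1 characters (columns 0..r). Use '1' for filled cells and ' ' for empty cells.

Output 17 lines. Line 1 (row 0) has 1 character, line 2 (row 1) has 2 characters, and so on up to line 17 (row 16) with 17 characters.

Answer: 1
11
1 1
1111
1   1
11  11
1 1 1 1
11111111
1       1
11      11
1 1     1 1
1111    1111
1   1   1   1
11  11  11  11
1 1 1 1 1 1 1 1
1111111111111111
1               1

Derivation:
r0=0: 1
r1=1: 11
r2=10: 1 1
r3=11: 1111
r4=100: 1   1
r5=101: 11  11
r6=110: 1 1 1 1
r7=111: 11111111
r8=1000: 1       1
r9=1001: 11      11
r10=1010: 1 1     1 1
r11=1011: 1111    1111
r12=1100: 1   1   1   1
r13=1101: 11  11  11  11
r14=1110: 1 1 1 1 1 1 1 1
r15=1111: 1111111111111111
r16=10000: 1               1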